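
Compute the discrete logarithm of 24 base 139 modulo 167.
126

Baby-step giant-step with step n = ⌈√167⌉ = 13.
Baby steps 139^j mod 167 (j:value) for j=0..12: 0:1, 1:139, 2:116, 3:92, 4:96, 5:151, 6:114, 7:148, 8:31, 9:134, 10:89, 11:13, 12:137.
Giant-step multiplier: 139^(-13) ≡ 139^(166-13) = 139^153 ≡ 67 (mod 167).
Giant steps γ_i = 24·67^i mod 167: γ_0=24, γ_1=105, γ_2=21, γ_3=71, γ_4=81, γ_5=83, γ_6=50, γ_7=10, γ_8=2, γ_9=134 (in table at j=9).
x = i·n + j = 9·13 + 9 = 126.
Check: 139^126 ≡ 24 (mod 167).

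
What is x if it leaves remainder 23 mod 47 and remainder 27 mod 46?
211

Using Chinese Remainder Theorem:
M = 47 × 46 = 2162
M1 = 46, M2 = 47
y1 = 46^(-1) mod 47 = 46
y2 = 47^(-1) mod 46 = 1
x = (23×46×46 + 27×47×1) mod 2162 = 211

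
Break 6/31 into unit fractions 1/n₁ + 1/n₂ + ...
1/6 + 1/38 + 1/1767

Greedy algorithm:
6/31: ceiling(31/6) = 6, use 1/6
5/186: ceiling(186/5) = 38, use 1/38
1/1767: ceiling(1767/1) = 1767, use 1/1767
Result: 6/31 = 1/6 + 1/38 + 1/1767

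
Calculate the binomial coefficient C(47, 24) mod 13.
0

Using Lucas' theorem:
Write n=47 and k=24 in base 13:
n in base 13: [3, 8]
k in base 13: [1, 11]
C(47,24) mod 13 = ∏ C(n_i, k_i) mod 13
Digit binomials (mod 13): C(3,1) = 3; C(8,11) = 0 (k_i > n_i)
Product: 3 × 0 = 0 ≡ 0 (mod 13)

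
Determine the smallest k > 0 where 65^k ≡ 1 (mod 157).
52

157 is prime, so ord(65) divides φ(157) = 156.
Divisors of 156: 1, 2, 3, 4, 6, 12, 13, 26, 39, 52, 78, 156.
Repeated squaring: 65^1 ≡ 65, 65^2 ≡ 143, 65^4 ≡ 39, 65^8 ≡ 108, 65^16 ≡ 46, 65^32 ≡ 75, 65^64 ≡ 130, 65^128 ≡ 101 (mod 157).
Test 65^d mod 157 for each divisor d in increasing order:
65^1 ≡ 65
65^2 ≡ 143
65^3 = 65^2·65^1 ≡ 32
65^4 ≡ 39
65^6 = 65^4·65^2 ≡ 82
65^12 = 65^8·65^4 ≡ 130
65^13 = 65^8·65^4·65^1 ≡ 129
65^26 = 65^16·65^8·65^2 ≡ 156
65^39 = 65^32·65^4·65^2·65^1 ≡ 28
65^52 = 65^32·65^16·65^4 ≡ 1  ← first divisor giving 1
The order is 52.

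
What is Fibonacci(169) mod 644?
321

Matrix identity: Q^n = [[F_(n+1), F_n], [F_n, F_(n-1)]] with Q = [[1,1],[1,0]].
n = 169 = 10101001₂. Square-and-multiply, entries mod 644:
Q^1 = [[1,1],[1,0]]
Q^2 = (Q^1)² = [[2,1],[1,1]]
Q^5 = (Q^2)²·Q = [[8,5],[5,3]]
Q^10 = (Q^5)² = [[89,55],[55,34]]
Q^21 = (Q^10)²·Q = [[323,642],[642,325]]
Q^42 = (Q^21)² = [[5,636],[636,13]]
Q^84 = (Q^42)² = [[89,500],[500,233]]
Q^169 = (Q^84)²·Q = [[321,321],[321,0]]
F_169 mod 644 = Q^169[0][1] = 321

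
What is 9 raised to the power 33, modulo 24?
9

Repeated squaring. Binary of 33 = 100001.
9^1 ≡ 9 (mod 24); 9^2 ≡ 9 (mod 24); 9^4 ≡ 9 (mod 24); 9^8 ≡ 9 (mod 24); 9^16 ≡ 9 (mod 24); 9^32 ≡ 9 (mod 24)
9^33 = 9^1 × 9^32 ≡ 9 (mod 24)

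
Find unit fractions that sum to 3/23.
1/8 + 1/184

Greedy algorithm:
3/23: ceiling(23/3) = 8, use 1/8
1/184: ceiling(184/1) = 184, use 1/184
Result: 3/23 = 1/8 + 1/184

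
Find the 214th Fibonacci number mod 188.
39

Matrix identity: Q^n = [[F_(n+1), F_n], [F_n, F_(n-1)]] with Q = [[1,1],[1,0]].
n = 214 = 11010110₂. Square-and-multiply, entries mod 188:
Q^1 = [[1,1],[1,0]]
Q^3 = (Q^1)²·Q = [[3,2],[2,1]]
Q^6 = (Q^3)² = [[13,8],[8,5]]
Q^13 = (Q^6)²·Q = [[1,45],[45,144]]
Q^26 = (Q^13)² = [[146,133],[133,13]]
Q^53 = (Q^26)²·Q = [[180,89],[89,91]]
Q^107 = (Q^53)²·Q = [[144,89],[89,55]]
Q^214 = (Q^107)² = [[81,39],[39,42]]
F_214 mod 188 = Q^214[0][1] = 39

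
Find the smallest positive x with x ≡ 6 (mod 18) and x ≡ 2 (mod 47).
96

Using Chinese Remainder Theorem:
M = 18 × 47 = 846
M1 = 47, M2 = 18
y1 = 47^(-1) mod 18 = 5
y2 = 18^(-1) mod 47 = 34
x = (6×47×5 + 2×18×34) mod 846 = 96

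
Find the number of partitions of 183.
896684817527

p(n) counts ways to write n as a sum of positive integers (order ignored).
Euler's pentagonal recurrence: p(k) = p(k-1) + p(k-2) - p(k-5) - p(k-7) + p(k-12) + p(k-15) - ... (offsets j(3j∓1)/2, signs ++--, p(0)=1, p(<0)=0).
DP table for k = 0..182: p(0)=1, p(1)=1, p(2)=2, p(3)=3, p(4)=5, p(5)=7, p(6)=11, p(7)=15, p(8)=22, p(9)=30, p(10)=42, p(11)=56, p(12)=77, p(13)=101, p(14)=135, p(15)=176, p(16)=231, p(17)=297, p(18)=385, p(19)=490, p(20)=627, p(21)=792, p(22)=1002, p(23)=1255, p(24)=1575, p(25)=1958, p(26)=2436, p(27)=3010, p(28)=3718, p(29)=4565, p(30)=5604, p(31)=6842, p(32)=8349, p(33)=10143, p(34)=12310, p(35)=14883, p(36)=17977, p(37)=21637, p(38)=26015, p(39)=31185, p(40)=37338, p(41)=44583, p(42)=53174, p(43)=63261, p(44)=75175, p(45)=89134, p(46)=105558, p(47)=124754, p(48)=147273, p(49)=173525, p(50)=204226, p(51)=239943, p(52)=281589, p(53)=329931, p(54)=386155, p(55)=451276, p(56)=526823, p(57)=614154, p(58)=715220, p(59)=831820, p(60)=966467, p(61)=1121505, p(62)=1300156, p(63)=1505499, p(64)=1741630, p(65)=2012558, p(66)=2323520, p(67)=2679689, p(68)=3087735, p(69)=3554345, p(70)=4087968, p(71)=4697205, p(72)=5392783, p(73)=6185689, p(74)=7089500, p(75)=8118264, p(76)=9289091, p(77)=10619863, p(78)=12132164, p(79)=13848650, p(80)=15796476, p(81)=18004327, p(82)=20506255, p(83)=23338469, p(84)=26543660, p(85)=30167357, p(86)=34262962, p(87)=38887673, p(88)=44108109, p(89)=49995925, p(90)=56634173, p(91)=64112359, p(92)=72533807, p(93)=82010177, p(94)=92669720, p(95)=104651419, p(96)=118114304, p(97)=133230930, p(98)=150198136, p(99)=169229875, p(100)=190569292, p(101)=214481126, p(102)=241265379, p(103)=271248950, p(104)=304801365, p(105)=342325709, p(106)=384276336, p(107)=431149389, p(108)=483502844, p(109)=541946240, p(110)=607163746, p(111)=679903203, p(112)=761002156, p(113)=851376628, p(114)=952050665, p(115)=1064144451, p(116)=1188908248, p(117)=1327710076, p(118)=1482074143, p(119)=1653668665, p(120)=1844349560, p(121)=2056148051, p(122)=2291320912, p(123)=2552338241, p(124)=2841940500, p(125)=3163127352, p(126)=3519222692, p(127)=3913864295, p(128)=4351078600, p(129)=4835271870, p(130)=5371315400, p(131)=5964539504, p(132)=6620830889, p(133)=7346629512, p(134)=8149040695, p(135)=9035836076, p(136)=10015581680, p(137)=11097645016, p(138)=12292341831, p(139)=13610949895, p(140)=15065878135, p(141)=16670689208, p(142)=18440293320, p(143)=20390982757, p(144)=22540654445, p(145)=24908858009, p(146)=27517052599, p(147)=30388671978, p(148)=33549419497, p(149)=37027355200, p(150)=40853235313, p(151)=45060624582, p(152)=49686288421, p(153)=54770336324, p(154)=60356673280, p(155)=66493182097, p(156)=73232243759, p(157)=80630964769, p(158)=88751778802, p(159)=97662728555, p(160)=107438159466, p(161)=118159068427, p(162)=129913904637, p(163)=142798995930, p(164)=156919475295, p(165)=172389800255, p(166)=189334822579, p(167)=207890420102, p(168)=228204732751, p(169)=250438925115, p(170)=274768617130, p(171)=301384802048, p(172)=330495499613, p(173)=362326859895, p(174)=397125074750, p(175)=435157697830, p(176)=476715857290, p(177)=522115831195, p(178)=571701605655, p(179)=625846753120, p(180)=684957390936, p(181)=749474411781, p(182)=819876908323.
Final step: p(183) = p(182) + p(181) - p(178) - p(176) + p(171) + p(168) - p(161) - p(157) + p(148) + p(143) - p(132) - p(126) + p(113) + p(106) - p(91) - p(83) + p(66) + p(57) - p(38) - p(28) + p(7)
= 819876908323 + 749474411781 - 571701605655 - 476715857290 + 301384802048 + 228204732751 - 118159068427 - 80630964769 + 33549419497 + 20390982757 - 6620830889 - 3519222692 + 851376628 + 384276336 - 64112359 - 23338469 + 2323520 + 614154 - 26015 - 3718 + 15
= 896684817527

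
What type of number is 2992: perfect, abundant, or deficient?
abundant

Proper divisors of 2992: sum = 1 + 2 + 4 + 8 + 11 + 16 + 17 + 22 + ... + 272 + 374 + 748 + 1496 (19 divisors) = 3704
Since 3704 > 2992, 2992 is abundant.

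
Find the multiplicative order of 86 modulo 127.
126

127 is prime, so ord(86) divides φ(127) = 126.
Divisors of 126: 1, 2, 3, 6, 7, 9, 14, 18, 21, 42, 63, 126.
Repeated squaring: 86^1 ≡ 86, 86^2 ≡ 30, 86^4 ≡ 11, 86^8 ≡ 121, 86^16 ≡ 36, 86^32 ≡ 26, 86^64 ≡ 41 (mod 127).
Test 86^d mod 127 for each divisor d in increasing order:
86^1 ≡ 86
86^2 ≡ 30
86^3 = 86^2·86^1 ≡ 40
86^6 = 86^4·86^2 ≡ 76
86^7 = 86^4·86^2·86^1 ≡ 59
86^9 = 86^8·86^1 ≡ 119
86^14 = 86^8·86^4·86^2 ≡ 52
86^18 = 86^16·86^2 ≡ 64
86^21 = 86^16·86^4·86^1 ≡ 20
86^42 = 86^32·86^8·86^2 ≡ 19
86^63 = 86^32·86^16·86^8·86^4·86^2·86^1 ≡ 126
86^126 = 86^64·86^32·86^16·86^8·86^4·86^2 ≡ 1  ← first divisor giving 1
The order is 126.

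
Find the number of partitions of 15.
176

p(n) counts ways to write n as a sum of positive integers (order ignored).
Euler's pentagonal recurrence: p(k) = p(k-1) + p(k-2) - p(k-5) - p(k-7) + p(k-12) + p(k-15) - ... (offsets j(3j∓1)/2, signs ++--, p(0)=1, p(<0)=0).
DP table for k = 0..14: p(0)=1, p(1)=1, p(2)=2, p(3)=3, p(4)=5, p(5)=7, p(6)=11, p(7)=15, p(8)=22, p(9)=30, p(10)=42, p(11)=56, p(12)=77, p(13)=101, p(14)=135.
Final step: p(15) = p(14) + p(13) - p(10) - p(8) + p(3) + p(0)
= 135 + 101 - 42 - 22 + 3 + 1
= 176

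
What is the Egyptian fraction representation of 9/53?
1/6 + 1/318

Greedy algorithm:
9/53: ceiling(53/9) = 6, use 1/6
1/318: ceiling(318/1) = 318, use 1/318
Result: 9/53 = 1/6 + 1/318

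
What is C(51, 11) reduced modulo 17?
0

Using Lucas' theorem:
Write n=51 and k=11 in base 17:
n in base 17: [3, 0]
k in base 17: [0, 11]
C(51,11) mod 17 = ∏ C(n_i, k_i) mod 17
Digit binomials (mod 17): C(3,0) = 1; C(0,11) = 0 (k_i > n_i)
Product: 1 × 0 = 0 ≡ 0 (mod 17)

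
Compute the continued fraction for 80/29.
[2; 1, 3, 7]

Euclidean algorithm steps:
80 = 2 × 29 + 22
29 = 1 × 22 + 7
22 = 3 × 7 + 1
7 = 7 × 1 + 0
Continued fraction: [2; 1, 3, 7]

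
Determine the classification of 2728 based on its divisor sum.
abundant

Proper divisors of 2728: sum = 1 + 2 + 4 + 8 + 11 + 22 + 31 + 44 + 62 + 88 + 124 + 248 + 341 + 682 + 1364 = 3032
Since 3032 > 2728, 2728 is abundant.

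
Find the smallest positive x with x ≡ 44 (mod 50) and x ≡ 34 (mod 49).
1994

Using Chinese Remainder Theorem:
M = 50 × 49 = 2450
M1 = 49, M2 = 50
y1 = 49^(-1) mod 50 = 49
y2 = 50^(-1) mod 49 = 1
x = (44×49×49 + 34×50×1) mod 2450 = 1994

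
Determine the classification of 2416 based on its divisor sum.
deficient

Proper divisors of 2416: sum = 1 + 2 + 4 + 8 + 16 + 151 + 302 + 604 + 1208 = 2296
Since 2296 < 2416, 2416 is deficient.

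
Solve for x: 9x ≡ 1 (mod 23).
18

gcd(9, 23) = 1, so the inverse exists.
Extended Euclidean algorithm on (23, 9):
23 = 2 × 9 + 5  ⟹  5 = (1)·23 + (-2)·9
9 = 1 × 5 + 4  ⟹  4 = (-1)·23 + (3)·9
5 = 1 × 4 + 1  ⟹  1 = (2)·23 + (-5)·9
So (-5)·9 ≡ 1 (mod 23), i.e. 9^(-1) ≡ -5 ≡ 18 (mod 23).
Check: 9 × 18 = 162 ≡ 1 (mod 23)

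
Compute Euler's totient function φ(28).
12

28 = 2^2 × 7
φ(n) = n × ∏(1 - 1/p) for each prime p dividing n
φ(28) = 28 × (1 - 1/2) × (1 - 1/7) = 12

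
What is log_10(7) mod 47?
38

Baby-step giant-step with step n = ⌈√47⌉ = 7.
Baby steps 10^j mod 47 (j:value) for j=0..6: 0:1, 1:10, 2:6, 3:13, 4:36, 5:31, 6:28.
Giant-step multiplier: 10^(-7) ≡ 10^(46-7) = 10^39 ≡ 23 (mod 47).
Giant steps γ_i = 7·23^i mod 47: γ_0=7, γ_1=20, γ_2=37, γ_3=5, γ_4=21, γ_5=13 (in table at j=3).
x = i·n + j = 5·7 + 3 = 38.
Check: 10^38 ≡ 7 (mod 47).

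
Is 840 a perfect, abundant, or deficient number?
abundant

Proper divisors of 840: sum = 1 + 2 + 3 + 4 + 5 + 6 + 7 + 8 + ... + 168 + 210 + 280 + 420 (31 divisors) = 2040
Since 2040 > 840, 840 is abundant.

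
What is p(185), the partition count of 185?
1071823774337

p(n) counts ways to write n as a sum of positive integers (order ignored).
Euler's pentagonal recurrence: p(k) = p(k-1) + p(k-2) - p(k-5) - p(k-7) + p(k-12) + p(k-15) - ... (offsets j(3j∓1)/2, signs ++--, p(0)=1, p(<0)=0).
DP table for k = 0..184: p(0)=1, p(1)=1, p(2)=2, p(3)=3, p(4)=5, p(5)=7, p(6)=11, p(7)=15, p(8)=22, p(9)=30, p(10)=42, p(11)=56, p(12)=77, p(13)=101, p(14)=135, p(15)=176, p(16)=231, p(17)=297, p(18)=385, p(19)=490, p(20)=627, p(21)=792, p(22)=1002, p(23)=1255, p(24)=1575, p(25)=1958, p(26)=2436, p(27)=3010, p(28)=3718, p(29)=4565, p(30)=5604, p(31)=6842, p(32)=8349, p(33)=10143, p(34)=12310, p(35)=14883, p(36)=17977, p(37)=21637, p(38)=26015, p(39)=31185, p(40)=37338, p(41)=44583, p(42)=53174, p(43)=63261, p(44)=75175, p(45)=89134, p(46)=105558, p(47)=124754, p(48)=147273, p(49)=173525, p(50)=204226, p(51)=239943, p(52)=281589, p(53)=329931, p(54)=386155, p(55)=451276, p(56)=526823, p(57)=614154, p(58)=715220, p(59)=831820, p(60)=966467, p(61)=1121505, p(62)=1300156, p(63)=1505499, p(64)=1741630, p(65)=2012558, p(66)=2323520, p(67)=2679689, p(68)=3087735, p(69)=3554345, p(70)=4087968, p(71)=4697205, p(72)=5392783, p(73)=6185689, p(74)=7089500, p(75)=8118264, p(76)=9289091, p(77)=10619863, p(78)=12132164, p(79)=13848650, p(80)=15796476, p(81)=18004327, p(82)=20506255, p(83)=23338469, p(84)=26543660, p(85)=30167357, p(86)=34262962, p(87)=38887673, p(88)=44108109, p(89)=49995925, p(90)=56634173, p(91)=64112359, p(92)=72533807, p(93)=82010177, p(94)=92669720, p(95)=104651419, p(96)=118114304, p(97)=133230930, p(98)=150198136, p(99)=169229875, p(100)=190569292, p(101)=214481126, p(102)=241265379, p(103)=271248950, p(104)=304801365, p(105)=342325709, p(106)=384276336, p(107)=431149389, p(108)=483502844, p(109)=541946240, p(110)=607163746, p(111)=679903203, p(112)=761002156, p(113)=851376628, p(114)=952050665, p(115)=1064144451, p(116)=1188908248, p(117)=1327710076, p(118)=1482074143, p(119)=1653668665, p(120)=1844349560, p(121)=2056148051, p(122)=2291320912, p(123)=2552338241, p(124)=2841940500, p(125)=3163127352, p(126)=3519222692, p(127)=3913864295, p(128)=4351078600, p(129)=4835271870, p(130)=5371315400, p(131)=5964539504, p(132)=6620830889, p(133)=7346629512, p(134)=8149040695, p(135)=9035836076, p(136)=10015581680, p(137)=11097645016, p(138)=12292341831, p(139)=13610949895, p(140)=15065878135, p(141)=16670689208, p(142)=18440293320, p(143)=20390982757, p(144)=22540654445, p(145)=24908858009, p(146)=27517052599, p(147)=30388671978, p(148)=33549419497, p(149)=37027355200, p(150)=40853235313, p(151)=45060624582, p(152)=49686288421, p(153)=54770336324, p(154)=60356673280, p(155)=66493182097, p(156)=73232243759, p(157)=80630964769, p(158)=88751778802, p(159)=97662728555, p(160)=107438159466, p(161)=118159068427, p(162)=129913904637, p(163)=142798995930, p(164)=156919475295, p(165)=172389800255, p(166)=189334822579, p(167)=207890420102, p(168)=228204732751, p(169)=250438925115, p(170)=274768617130, p(171)=301384802048, p(172)=330495499613, p(173)=362326859895, p(174)=397125074750, p(175)=435157697830, p(176)=476715857290, p(177)=522115831195, p(178)=571701605655, p(179)=625846753120, p(180)=684957390936, p(181)=749474411781, p(182)=819876908323, p(183)=896684817527, p(184)=980462880430.
Final step: p(185) = p(184) + p(183) - p(180) - p(178) + p(173) + p(170) - p(163) - p(159) + p(150) + p(145) - p(134) - p(128) + p(115) + p(108) - p(93) - p(85) + p(68) + p(59) - p(40) - p(30) + p(9)
= 980462880430 + 896684817527 - 684957390936 - 571701605655 + 362326859895 + 274768617130 - 142798995930 - 97662728555 + 40853235313 + 24908858009 - 8149040695 - 4351078600 + 1064144451 + 483502844 - 82010177 - 30167357 + 3087735 + 831820 - 37338 - 5604 + 30
= 1071823774337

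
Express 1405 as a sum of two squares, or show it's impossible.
6² + 37² (a=6, b=37)

Factorization: 1405 = 5 × 281
By Fermat: n is sum of two squares iff every prime p ≡ 3 (mod 4) appears to even power.
All primes ≡ 3 (mod 4) appear to even power.
Search a = 0, 1, 2, … for 1405 - a² a perfect square: first hit at a = 6: 1405 - 36 = 1369 = 37².
1405 = 6² + 37² = 36 + 1369 ✓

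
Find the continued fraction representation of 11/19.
[0; 1, 1, 2, 1, 2]

Euclidean algorithm steps:
11 = 0 × 19 + 11
19 = 1 × 11 + 8
11 = 1 × 8 + 3
8 = 2 × 3 + 2
3 = 1 × 2 + 1
2 = 2 × 1 + 0
Continued fraction: [0; 1, 1, 2, 1, 2]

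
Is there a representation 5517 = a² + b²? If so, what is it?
51² + 54² (a=51, b=54)

Factorization: 5517 = 3^2 × 613
By Fermat: n is sum of two squares iff every prime p ≡ 3 (mod 4) appears to even power.
All primes ≡ 3 (mod 4) appear to even power.
Search a = 0, 1, 2, … for 5517 - a² a perfect square: first hit at a = 51: 5517 - 2601 = 2916 = 54².
5517 = 51² + 54² = 2601 + 2916 ✓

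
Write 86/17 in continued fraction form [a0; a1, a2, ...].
[5; 17]

Euclidean algorithm steps:
86 = 5 × 17 + 1
17 = 17 × 1 + 0
Continued fraction: [5; 17]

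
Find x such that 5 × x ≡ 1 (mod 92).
37

gcd(5, 92) = 1, so the inverse exists.
Extended Euclidean algorithm on (92, 5):
92 = 18 × 5 + 2  ⟹  2 = (1)·92 + (-18)·5
5 = 2 × 2 + 1  ⟹  1 = (-2)·92 + (37)·5
So (37)·5 ≡ 1 (mod 92), i.e. 5^(-1) ≡ 37 (mod 92).
Check: 5 × 37 = 185 ≡ 1 (mod 92)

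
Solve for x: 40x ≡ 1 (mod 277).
187

gcd(40, 277) = 1, so the inverse exists.
Extended Euclidean algorithm on (277, 40):
277 = 6 × 40 + 37  ⟹  37 = (1)·277 + (-6)·40
40 = 1 × 37 + 3  ⟹  3 = (-1)·277 + (7)·40
37 = 12 × 3 + 1  ⟹  1 = (13)·277 + (-90)·40
So (-90)·40 ≡ 1 (mod 277), i.e. 40^(-1) ≡ -90 ≡ 187 (mod 277).
Check: 40 × 187 = 7480 ≡ 1 (mod 277)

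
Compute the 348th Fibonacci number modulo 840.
816

Matrix identity: Q^n = [[F_(n+1), F_n], [F_n, F_(n-1)]] with Q = [[1,1],[1,0]].
n = 348 = 101011100₂. Square-and-multiply, entries mod 840:
Q^1 = [[1,1],[1,0]]
Q^2 = (Q^1)² = [[2,1],[1,1]]
Q^5 = (Q^2)²·Q = [[8,5],[5,3]]
Q^10 = (Q^5)² = [[89,55],[55,34]]
Q^21 = (Q^10)²·Q = [[71,26],[26,45]]
Q^43 = (Q^21)²·Q = [[333,677],[677,496]]
Q^87 = (Q^43)²·Q = [[651,538],[538,113]]
Q^174 = (Q^87)² = [[85,272],[272,653]]
Q^348 = (Q^174)² = [[569,816],[816,593]]
F_348 mod 840 = Q^348[0][1] = 816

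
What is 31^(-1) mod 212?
171

gcd(31, 212) = 1, so the inverse exists.
Extended Euclidean algorithm on (212, 31):
212 = 6 × 31 + 26  ⟹  26 = (1)·212 + (-6)·31
31 = 1 × 26 + 5  ⟹  5 = (-1)·212 + (7)·31
26 = 5 × 5 + 1  ⟹  1 = (6)·212 + (-41)·31
So (-41)·31 ≡ 1 (mod 212), i.e. 31^(-1) ≡ -41 ≡ 171 (mod 212).
Check: 31 × 171 = 5301 ≡ 1 (mod 212)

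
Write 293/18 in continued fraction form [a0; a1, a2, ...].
[16; 3, 1, 1, 2]

Euclidean algorithm steps:
293 = 16 × 18 + 5
18 = 3 × 5 + 3
5 = 1 × 3 + 2
3 = 1 × 2 + 1
2 = 2 × 1 + 0
Continued fraction: [16; 3, 1, 1, 2]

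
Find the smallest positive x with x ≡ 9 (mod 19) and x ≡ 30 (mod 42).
408

Using Chinese Remainder Theorem:
M = 19 × 42 = 798
M1 = 42, M2 = 19
y1 = 42^(-1) mod 19 = 5
y2 = 19^(-1) mod 42 = 31
x = (9×42×5 + 30×19×31) mod 798 = 408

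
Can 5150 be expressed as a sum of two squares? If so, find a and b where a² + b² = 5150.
Not possible

Factorization: 5150 = 2 × 5^2 × 103
By Fermat: n is sum of two squares iff every prime p ≡ 3 (mod 4) appears to even power.
Prime(s) ≡ 3 (mod 4) with odd exponent: [(103, 1)]
Therefore 5150 cannot be expressed as a² + b².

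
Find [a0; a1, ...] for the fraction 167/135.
[1; 4, 4, 1, 1, 3]

Euclidean algorithm steps:
167 = 1 × 135 + 32
135 = 4 × 32 + 7
32 = 4 × 7 + 4
7 = 1 × 4 + 3
4 = 1 × 3 + 1
3 = 3 × 1 + 0
Continued fraction: [1; 4, 4, 1, 1, 3]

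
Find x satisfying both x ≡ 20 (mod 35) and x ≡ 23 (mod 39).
335

Using Chinese Remainder Theorem:
M = 35 × 39 = 1365
M1 = 39, M2 = 35
y1 = 39^(-1) mod 35 = 9
y2 = 35^(-1) mod 39 = 29
x = (20×39×9 + 23×35×29) mod 1365 = 335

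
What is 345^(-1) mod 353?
44

gcd(345, 353) = 1, so the inverse exists.
Extended Euclidean algorithm on (353, 345):
353 = 1 × 345 + 8  ⟹  8 = (1)·353 + (-1)·345
345 = 43 × 8 + 1  ⟹  1 = (-43)·353 + (44)·345
So (44)·345 ≡ 1 (mod 353), i.e. 345^(-1) ≡ 44 (mod 353).
Check: 345 × 44 = 15180 ≡ 1 (mod 353)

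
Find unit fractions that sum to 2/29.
1/15 + 1/435

Greedy algorithm:
2/29: ceiling(29/2) = 15, use 1/15
1/435: ceiling(435/1) = 435, use 1/435
Result: 2/29 = 1/15 + 1/435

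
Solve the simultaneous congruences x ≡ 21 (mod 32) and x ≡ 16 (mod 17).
373

Using Chinese Remainder Theorem:
M = 32 × 17 = 544
M1 = 17, M2 = 32
y1 = 17^(-1) mod 32 = 17
y2 = 32^(-1) mod 17 = 8
x = (21×17×17 + 16×32×8) mod 544 = 373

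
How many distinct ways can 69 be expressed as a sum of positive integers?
3554345

p(n) counts ways to write n as a sum of positive integers (order ignored).
Euler's pentagonal recurrence: p(k) = p(k-1) + p(k-2) - p(k-5) - p(k-7) + p(k-12) + p(k-15) - ... (offsets j(3j∓1)/2, signs ++--, p(0)=1, p(<0)=0).
DP table for k = 0..68: p(0)=1, p(1)=1, p(2)=2, p(3)=3, p(4)=5, p(5)=7, p(6)=11, p(7)=15, p(8)=22, p(9)=30, p(10)=42, p(11)=56, p(12)=77, p(13)=101, p(14)=135, p(15)=176, p(16)=231, p(17)=297, p(18)=385, p(19)=490, p(20)=627, p(21)=792, p(22)=1002, p(23)=1255, p(24)=1575, p(25)=1958, p(26)=2436, p(27)=3010, p(28)=3718, p(29)=4565, p(30)=5604, p(31)=6842, p(32)=8349, p(33)=10143, p(34)=12310, p(35)=14883, p(36)=17977, p(37)=21637, p(38)=26015, p(39)=31185, p(40)=37338, p(41)=44583, p(42)=53174, p(43)=63261, p(44)=75175, p(45)=89134, p(46)=105558, p(47)=124754, p(48)=147273, p(49)=173525, p(50)=204226, p(51)=239943, p(52)=281589, p(53)=329931, p(54)=386155, p(55)=451276, p(56)=526823, p(57)=614154, p(58)=715220, p(59)=831820, p(60)=966467, p(61)=1121505, p(62)=1300156, p(63)=1505499, p(64)=1741630, p(65)=2012558, p(66)=2323520, p(67)=2679689, p(68)=3087735.
Final step: p(69) = p(68) + p(67) - p(64) - p(62) + p(57) + p(54) - p(47) - p(43) + p(34) + p(29) - p(18) - p(12)
= 3087735 + 2679689 - 1741630 - 1300156 + 614154 + 386155 - 124754 - 63261 + 12310 + 4565 - 385 - 77
= 3554345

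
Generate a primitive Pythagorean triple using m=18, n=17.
(35, 612, 613)

Euclid's formula: a = m² - n², b = 2mn, c = m² + n²
m = 18, n = 17
a = 18² - 17² = 324 - 289 = 35
b = 2 × 18 × 17 = 612
c = 18² + 17² = 324 + 289 = 613
Verification: 35² + 612² = 1225 + 374544 = 375769 = 613² ✓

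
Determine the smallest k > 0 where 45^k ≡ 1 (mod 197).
196

197 is prime, so ord(45) divides φ(197) = 196.
Divisors of 196: 1, 2, 4, 7, 14, 28, 49, 98, 196.
Repeated squaring: 45^1 ≡ 45, 45^2 ≡ 55, 45^4 ≡ 70, 45^8 ≡ 172, 45^16 ≡ 34, 45^32 ≡ 171, 45^64 ≡ 85, 45^128 ≡ 133 (mod 197).
Test 45^d mod 197 for each divisor d in increasing order:
45^1 ≡ 45
45^2 ≡ 55
45^4 ≡ 70
45^7 = 45^4·45^2·45^1 ≡ 87
45^14 = 45^8·45^4·45^2 ≡ 83
45^28 = 45^16·45^8·45^4 ≡ 191
45^49 = 45^32·45^16·45^1 ≡ 14
45^98 = 45^64·45^32·45^2 ≡ 196
45^196 = 45^128·45^64·45^4 ≡ 1  ← first divisor giving 1
The order is 196.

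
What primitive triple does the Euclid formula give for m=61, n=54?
(805, 6588, 6637)

Euclid's formula: a = m² - n², b = 2mn, c = m² + n²
m = 61, n = 54
a = 61² - 54² = 3721 - 2916 = 805
b = 2 × 61 × 54 = 6588
c = 61² + 54² = 3721 + 2916 = 6637
Verification: 805² + 6588² = 648025 + 43401744 = 44049769 = 6637² ✓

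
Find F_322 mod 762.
247

Matrix identity: Q^n = [[F_(n+1), F_n], [F_n, F_(n-1)]] with Q = [[1,1],[1,0]].
n = 322 = 101000010₂. Square-and-multiply, entries mod 762:
Q^1 = [[1,1],[1,0]]
Q^2 = (Q^1)² = [[2,1],[1,1]]
Q^5 = (Q^2)²·Q = [[8,5],[5,3]]
Q^10 = (Q^5)² = [[89,55],[55,34]]
Q^20 = (Q^10)² = [[278,669],[669,371]]
Q^40 = (Q^20)² = [[589,603],[603,748]]
Q^80 = (Q^40)² = [[346,15],[15,331]]
Q^161 = (Q^80)²·Q = [[556,307],[307,249]]
Q^322 = (Q^161)² = [[287,247],[247,40]]
F_322 mod 762 = Q^322[0][1] = 247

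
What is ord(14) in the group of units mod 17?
16

17 is prime, so ord(14) divides φ(17) = 16.
Divisors of 16: 1, 2, 4, 8, 16.
Repeated squaring: 14^1 ≡ 14, 14^2 ≡ 9, 14^4 ≡ 13, 14^8 ≡ 16, 14^16 ≡ 1 (mod 17).
Test 14^d mod 17 for each divisor d in increasing order:
14^1 ≡ 14
14^2 ≡ 9
14^4 ≡ 13
14^8 ≡ 16
14^16 ≡ 1  ← first divisor giving 1
The order is 16.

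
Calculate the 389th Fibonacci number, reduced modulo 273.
236

Matrix identity: Q^n = [[F_(n+1), F_n], [F_n, F_(n-1)]] with Q = [[1,1],[1,0]].
n = 389 = 110000101₂. Square-and-multiply, entries mod 273:
Q^1 = [[1,1],[1,0]]
Q^3 = (Q^1)²·Q = [[3,2],[2,1]]
Q^6 = (Q^3)² = [[13,8],[8,5]]
Q^12 = (Q^6)² = [[233,144],[144,89]]
Q^24 = (Q^12)² = [[223,231],[231,265]]
Q^48 = (Q^24)² = [[169,252],[252,190]]
Q^97 = (Q^48)²·Q = [[169,64],[64,105]]
Q^194 = (Q^97)² = [[170,64],[64,106]]
Q^389 = (Q^194)²·Q = [[155,236],[236,192]]
F_389 mod 273 = Q^389[0][1] = 236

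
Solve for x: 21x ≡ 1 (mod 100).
81

gcd(21, 100) = 1, so the inverse exists.
Extended Euclidean algorithm on (100, 21):
100 = 4 × 21 + 16  ⟹  16 = (1)·100 + (-4)·21
21 = 1 × 16 + 5  ⟹  5 = (-1)·100 + (5)·21
16 = 3 × 5 + 1  ⟹  1 = (4)·100 + (-19)·21
So (-19)·21 ≡ 1 (mod 100), i.e. 21^(-1) ≡ -19 ≡ 81 (mod 100).
Check: 21 × 81 = 1701 ≡ 1 (mod 100)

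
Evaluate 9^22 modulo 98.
9

Repeated squaring. Binary of 22 = 10110.
9^1 ≡ 9 (mod 98); 9^2 ≡ 81 (mod 98); 9^4 ≡ 93 (mod 98); 9^8 ≡ 25 (mod 98); 9^16 ≡ 37 (mod 98)
9^22 = 9^2 × 9^4 × 9^16 ≡ 9 (mod 98)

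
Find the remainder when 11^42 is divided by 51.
49

Repeated squaring. Binary of 42 = 101010.
11^1 ≡ 11 (mod 51); 11^2 ≡ 19 (mod 51); 11^4 ≡ 4 (mod 51); 11^8 ≡ 16 (mod 51); 11^16 ≡ 1 (mod 51); 11^32 ≡ 1 (mod 51)
11^42 = 11^2 × 11^8 × 11^32 ≡ 49 (mod 51)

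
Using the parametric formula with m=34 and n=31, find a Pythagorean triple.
(195, 2108, 2117)

Euclid's formula: a = m² - n², b = 2mn, c = m² + n²
m = 34, n = 31
a = 34² - 31² = 1156 - 961 = 195
b = 2 × 34 × 31 = 2108
c = 34² + 31² = 1156 + 961 = 2117
Verification: 195² + 2108² = 38025 + 4443664 = 4481689 = 2117² ✓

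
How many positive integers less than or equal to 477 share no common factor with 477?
312

477 = 3^2 × 53
φ(n) = n × ∏(1 - 1/p) for each prime p dividing n
φ(477) = 477 × (1 - 1/3) × (1 - 1/53) = 312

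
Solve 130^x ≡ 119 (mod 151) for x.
125

Baby-step giant-step with step n = ⌈√151⌉ = 13.
Baby steps 130^j mod 151 (j:value) for j=0..12: 0:1, 1:130, 2:139, 3:101, 4:144, 5:147, 6:84, 7:48, 8:49, 9:28, 10:16, 11:117, 12:110.
Giant-step multiplier: 130^(-13) ≡ 130^(150-13) = 130^137 ≡ 104 (mod 151).
Giant steps γ_i = 119·104^i mod 151: γ_0=119, γ_1=145, γ_2=131, γ_3=34, γ_4=63, γ_5=59, γ_6=96, γ_7=18, γ_8=60, γ_9=49 (in table at j=8).
x = i·n + j = 9·13 + 8 = 125.
Check: 130^125 ≡ 119 (mod 151).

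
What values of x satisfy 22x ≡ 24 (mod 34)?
x ≡ 15 (mod 17)

gcd(22, 34) = 2, which divides 24, so solutions exist.
Divide through by 2: 11x ≡ 12 (mod 17).
Find 11^(-1) mod 17 by the extended Euclidean algorithm:
17 = 1 × 11 + 6  ⟹  6 = (1)·17 + (-1)·11
11 = 1 × 6 + 5  ⟹  5 = (-1)·17 + (2)·11
6 = 1 × 5 + 1  ⟹  1 = (2)·17 + (-3)·11
So (-3)·11 ≡ 1 (mod 17), i.e. 11^(-1) ≡ -3 ≡ 14 (mod 17).
x ≡ 14 × 12 = 168 ≡ 15 (mod 17).
Check: 22 × 15 = 330 ≡ 24 (mod 34).
x ≡ 15 (mod 17), giving 2 solutions mod 34.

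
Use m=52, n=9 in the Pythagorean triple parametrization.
(2623, 936, 2785)

Euclid's formula: a = m² - n², b = 2mn, c = m² + n²
m = 52, n = 9
a = 52² - 9² = 2704 - 81 = 2623
b = 2 × 52 × 9 = 936
c = 52² + 9² = 2704 + 81 = 2785
Verification: 2623² + 936² = 6880129 + 876096 = 7756225 = 2785² ✓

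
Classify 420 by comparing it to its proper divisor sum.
abundant

Proper divisors of 420: sum = 1 + 2 + 3 + 4 + 5 + 6 + 7 + 10 + ... + 84 + 105 + 140 + 210 (23 divisors) = 924
Since 924 > 420, 420 is abundant.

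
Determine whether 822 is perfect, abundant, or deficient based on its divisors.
abundant

Proper divisors of 822: sum = 1 + 2 + 3 + 6 + 137 + 274 + 411 = 834
Since 834 > 822, 822 is abundant.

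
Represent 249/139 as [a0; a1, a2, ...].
[1; 1, 3, 1, 3, 1, 5]

Euclidean algorithm steps:
249 = 1 × 139 + 110
139 = 1 × 110 + 29
110 = 3 × 29 + 23
29 = 1 × 23 + 6
23 = 3 × 6 + 5
6 = 1 × 5 + 1
5 = 5 × 1 + 0
Continued fraction: [1; 1, 3, 1, 3, 1, 5]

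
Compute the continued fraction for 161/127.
[1; 3, 1, 2, 1, 3, 2]

Euclidean algorithm steps:
161 = 1 × 127 + 34
127 = 3 × 34 + 25
34 = 1 × 25 + 9
25 = 2 × 9 + 7
9 = 1 × 7 + 2
7 = 3 × 2 + 1
2 = 2 × 1 + 0
Continued fraction: [1; 3, 1, 2, 1, 3, 2]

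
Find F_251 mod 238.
103

Matrix identity: Q^n = [[F_(n+1), F_n], [F_n, F_(n-1)]] with Q = [[1,1],[1,0]].
n = 251 = 11111011₂. Square-and-multiply, entries mod 238:
Q^1 = [[1,1],[1,0]]
Q^3 = (Q^1)²·Q = [[3,2],[2,1]]
Q^7 = (Q^3)²·Q = [[21,13],[13,8]]
Q^15 = (Q^7)²·Q = [[35,134],[134,139]]
Q^31 = (Q^15)²·Q = [[133,141],[141,230]]
Q^62 = (Q^31)² = [[204,13],[13,191]]
Q^125 = (Q^62)²·Q = [[34,135],[135,137]]
Q^251 = (Q^125)²·Q = [[102,103],[103,237]]
F_251 mod 238 = Q^251[0][1] = 103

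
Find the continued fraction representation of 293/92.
[3; 5, 2, 2, 3]

Euclidean algorithm steps:
293 = 3 × 92 + 17
92 = 5 × 17 + 7
17 = 2 × 7 + 3
7 = 2 × 3 + 1
3 = 3 × 1 + 0
Continued fraction: [3; 5, 2, 2, 3]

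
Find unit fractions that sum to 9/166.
1/19 + 1/631 + 1/1990174

Greedy algorithm:
9/166: ceiling(166/9) = 19, use 1/19
5/3154: ceiling(3154/5) = 631, use 1/631
1/1990174: ceiling(1990174/1) = 1990174, use 1/1990174
Result: 9/166 = 1/19 + 1/631 + 1/1990174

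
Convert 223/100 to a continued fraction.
[2; 4, 2, 1, 7]

Euclidean algorithm steps:
223 = 2 × 100 + 23
100 = 4 × 23 + 8
23 = 2 × 8 + 7
8 = 1 × 7 + 1
7 = 7 × 1 + 0
Continued fraction: [2; 4, 2, 1, 7]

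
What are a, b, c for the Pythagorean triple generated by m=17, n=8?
(225, 272, 353)

Euclid's formula: a = m² - n², b = 2mn, c = m² + n²
m = 17, n = 8
a = 17² - 8² = 289 - 64 = 225
b = 2 × 17 × 8 = 272
c = 17² + 8² = 289 + 64 = 353
Verification: 225² + 272² = 50625 + 73984 = 124609 = 353² ✓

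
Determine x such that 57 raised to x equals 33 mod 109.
81

Baby-step giant-step with step n = ⌈√109⌉ = 11.
Baby steps 57^j mod 109 (j:value) for j=0..10: 0:1, 1:57, 2:88, 3:2, 4:5, 5:67, 6:4, 7:10, 8:25, 9:8, 10:20.
Giant-step multiplier: 57^(-11) ≡ 57^(108-11) = 57^97 ≡ 24 (mod 109).
Giant steps γ_i = 33·24^i mod 109: γ_0=33, γ_1=29, γ_2=42, γ_3=27, γ_4=103, γ_5=74, γ_6=32, γ_7=5 (in table at j=4).
x = i·n + j = 7·11 + 4 = 81.
Check: 57^81 ≡ 33 (mod 109).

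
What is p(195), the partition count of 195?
2580840212973

p(n) counts ways to write n as a sum of positive integers (order ignored).
Euler's pentagonal recurrence: p(k) = p(k-1) + p(k-2) - p(k-5) - p(k-7) + p(k-12) + p(k-15) - ... (offsets j(3j∓1)/2, signs ++--, p(0)=1, p(<0)=0).
DP table for k = 0..194: p(0)=1, p(1)=1, p(2)=2, p(3)=3, p(4)=5, p(5)=7, p(6)=11, p(7)=15, p(8)=22, p(9)=30, p(10)=42, p(11)=56, p(12)=77, p(13)=101, p(14)=135, p(15)=176, p(16)=231, p(17)=297, p(18)=385, p(19)=490, p(20)=627, p(21)=792, p(22)=1002, p(23)=1255, p(24)=1575, p(25)=1958, p(26)=2436, p(27)=3010, p(28)=3718, p(29)=4565, p(30)=5604, p(31)=6842, p(32)=8349, p(33)=10143, p(34)=12310, p(35)=14883, p(36)=17977, p(37)=21637, p(38)=26015, p(39)=31185, p(40)=37338, p(41)=44583, p(42)=53174, p(43)=63261, p(44)=75175, p(45)=89134, p(46)=105558, p(47)=124754, p(48)=147273, p(49)=173525, p(50)=204226, p(51)=239943, p(52)=281589, p(53)=329931, p(54)=386155, p(55)=451276, p(56)=526823, p(57)=614154, p(58)=715220, p(59)=831820, p(60)=966467, p(61)=1121505, p(62)=1300156, p(63)=1505499, p(64)=1741630, p(65)=2012558, p(66)=2323520, p(67)=2679689, p(68)=3087735, p(69)=3554345, p(70)=4087968, p(71)=4697205, p(72)=5392783, p(73)=6185689, p(74)=7089500, p(75)=8118264, p(76)=9289091, p(77)=10619863, p(78)=12132164, p(79)=13848650, p(80)=15796476, p(81)=18004327, p(82)=20506255, p(83)=23338469, p(84)=26543660, p(85)=30167357, p(86)=34262962, p(87)=38887673, p(88)=44108109, p(89)=49995925, p(90)=56634173, p(91)=64112359, p(92)=72533807, p(93)=82010177, p(94)=92669720, p(95)=104651419, p(96)=118114304, p(97)=133230930, p(98)=150198136, p(99)=169229875, p(100)=190569292, p(101)=214481126, p(102)=241265379, p(103)=271248950, p(104)=304801365, p(105)=342325709, p(106)=384276336, p(107)=431149389, p(108)=483502844, p(109)=541946240, p(110)=607163746, p(111)=679903203, p(112)=761002156, p(113)=851376628, p(114)=952050665, p(115)=1064144451, p(116)=1188908248, p(117)=1327710076, p(118)=1482074143, p(119)=1653668665, p(120)=1844349560, p(121)=2056148051, p(122)=2291320912, p(123)=2552338241, p(124)=2841940500, p(125)=3163127352, p(126)=3519222692, p(127)=3913864295, p(128)=4351078600, p(129)=4835271870, p(130)=5371315400, p(131)=5964539504, p(132)=6620830889, p(133)=7346629512, p(134)=8149040695, p(135)=9035836076, p(136)=10015581680, p(137)=11097645016, p(138)=12292341831, p(139)=13610949895, p(140)=15065878135, p(141)=16670689208, p(142)=18440293320, p(143)=20390982757, p(144)=22540654445, p(145)=24908858009, p(146)=27517052599, p(147)=30388671978, p(148)=33549419497, p(149)=37027355200, p(150)=40853235313, p(151)=45060624582, p(152)=49686288421, p(153)=54770336324, p(154)=60356673280, p(155)=66493182097, p(156)=73232243759, p(157)=80630964769, p(158)=88751778802, p(159)=97662728555, p(160)=107438159466, p(161)=118159068427, p(162)=129913904637, p(163)=142798995930, p(164)=156919475295, p(165)=172389800255, p(166)=189334822579, p(167)=207890420102, p(168)=228204732751, p(169)=250438925115, p(170)=274768617130, p(171)=301384802048, p(172)=330495499613, p(173)=362326859895, p(174)=397125074750, p(175)=435157697830, p(176)=476715857290, p(177)=522115831195, p(178)=571701605655, p(179)=625846753120, p(180)=684957390936, p(181)=749474411781, p(182)=819876908323, p(183)=896684817527, p(184)=980462880430, p(185)=1071823774337, p(186)=1171432692373, p(187)=1280011042268, p(188)=1398341745571, p(189)=1527273599625, p(190)=1667727404093, p(191)=1820701100652, p(192)=1987276856363, p(193)=2168627105469, p(194)=2366022741845.
Final step: p(195) = p(194) + p(193) - p(190) - p(188) + p(183) + p(180) - p(173) - p(169) + p(160) + p(155) - p(144) - p(138) + p(125) + p(118) - p(103) - p(95) + p(78) + p(69) - p(50) - p(40) + p(19) + p(8)
= 2366022741845 + 2168627105469 - 1667727404093 - 1398341745571 + 896684817527 + 684957390936 - 362326859895 - 250438925115 + 107438159466 + 66493182097 - 22540654445 - 12292341831 + 3163127352 + 1482074143 - 271248950 - 104651419 + 12132164 + 3554345 - 204226 - 37338 + 490 + 22
= 2580840212973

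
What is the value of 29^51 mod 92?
49

Repeated squaring. Binary of 51 = 110011.
29^1 ≡ 29 (mod 92); 29^2 ≡ 13 (mod 92); 29^4 ≡ 77 (mod 92); 29^8 ≡ 41 (mod 92); 29^16 ≡ 25 (mod 92); 29^32 ≡ 73 (mod 92)
29^51 = 29^1 × 29^2 × 29^16 × 29^32 ≡ 49 (mod 92)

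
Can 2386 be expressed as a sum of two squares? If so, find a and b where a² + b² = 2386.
19² + 45² (a=19, b=45)

Factorization: 2386 = 2 × 1193
By Fermat: n is sum of two squares iff every prime p ≡ 3 (mod 4) appears to even power.
All primes ≡ 3 (mod 4) appear to even power.
Search a = 0, 1, 2, … for 2386 - a² a perfect square: first hit at a = 19: 2386 - 361 = 2025 = 45².
2386 = 19² + 45² = 361 + 2025 ✓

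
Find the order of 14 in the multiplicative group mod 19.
18

19 is prime, so ord(14) divides φ(19) = 18.
Divisors of 18: 1, 2, 3, 6, 9, 18.
Repeated squaring: 14^1 ≡ 14, 14^2 ≡ 6, 14^4 ≡ 17, 14^8 ≡ 4, 14^16 ≡ 16 (mod 19).
Test 14^d mod 19 for each divisor d in increasing order:
14^1 ≡ 14
14^2 ≡ 6
14^3 = 14^2·14^1 ≡ 8
14^6 = 14^4·14^2 ≡ 7
14^9 = 14^8·14^1 ≡ 18
14^18 = 14^16·14^2 ≡ 1  ← first divisor giving 1
The order is 18.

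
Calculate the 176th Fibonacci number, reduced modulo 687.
267

Matrix identity: Q^n = [[F_(n+1), F_n], [F_n, F_(n-1)]] with Q = [[1,1],[1,0]].
n = 176 = 10110000₂. Square-and-multiply, entries mod 687:
Q^1 = [[1,1],[1,0]]
Q^2 = (Q^1)² = [[2,1],[1,1]]
Q^5 = (Q^2)²·Q = [[8,5],[5,3]]
Q^11 = (Q^5)²·Q = [[144,89],[89,55]]
Q^22 = (Q^11)² = [[490,536],[536,641]]
Q^44 = (Q^22)² = [[467,282],[282,185]]
Q^88 = (Q^44)² = [[142,435],[435,394]]
Q^176 = (Q^88)² = [[541,267],[267,274]]
F_176 mod 687 = Q^176[0][1] = 267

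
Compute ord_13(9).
3

13 is prime, so ord(9) divides φ(13) = 12.
Divisors of 12: 1, 2, 3, 4, 6, 12.
Repeated squaring: 9^1 ≡ 9, 9^2 ≡ 3, 9^4 ≡ 9, 9^8 ≡ 3 (mod 13).
Test 9^d mod 13 for each divisor d in increasing order:
9^1 ≡ 9
9^2 ≡ 3
9^3 = 9^2·9^1 ≡ 1  ← first divisor giving 1
The order is 3.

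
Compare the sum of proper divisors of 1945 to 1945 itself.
deficient

Proper divisors of 1945: sum = 1 + 5 + 389 = 395
Since 395 < 1945, 1945 is deficient.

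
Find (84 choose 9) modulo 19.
0

Using Lucas' theorem:
Write n=84 and k=9 in base 19:
n in base 19: [4, 8]
k in base 19: [0, 9]
C(84,9) mod 19 = ∏ C(n_i, k_i) mod 19
Digit binomials (mod 19): C(4,0) = 1; C(8,9) = 0 (k_i > n_i)
Product: 1 × 0 = 0 ≡ 0 (mod 19)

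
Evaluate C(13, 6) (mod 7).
1

Using Lucas' theorem:
Write n=13 and k=6 in base 7:
n in base 7: [1, 6]
k in base 7: [0, 6]
C(13,6) mod 7 = ∏ C(n_i, k_i) mod 7
Digit binomials (mod 7): C(1,0) = 1; C(6,6) = 1
Product: 1 × 1 = 1 ≡ 1 (mod 7)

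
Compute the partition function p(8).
22

p(n) counts ways to write n as a sum of positive integers (order ignored).
Examples: 8; 7 + 1; 6 + 2; 6 + 1 + 1; 5 + 3; ... (22 total)
p(8) = 22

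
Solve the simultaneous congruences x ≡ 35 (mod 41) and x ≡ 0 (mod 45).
855

Using Chinese Remainder Theorem:
M = 41 × 45 = 1845
M1 = 45, M2 = 41
y1 = 45^(-1) mod 41 = 31
y2 = 41^(-1) mod 45 = 11
x = (35×45×31 + 0×41×11) mod 1845 = 855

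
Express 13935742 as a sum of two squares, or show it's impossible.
Not possible

Factorization: 13935742 = 2 × 191^3
By Fermat: n is sum of two squares iff every prime p ≡ 3 (mod 4) appears to even power.
Prime(s) ≡ 3 (mod 4) with odd exponent: [(191, 3)]
Therefore 13935742 cannot be expressed as a² + b².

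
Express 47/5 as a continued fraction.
[9; 2, 2]

Euclidean algorithm steps:
47 = 9 × 5 + 2
5 = 2 × 2 + 1
2 = 2 × 1 + 0
Continued fraction: [9; 2, 2]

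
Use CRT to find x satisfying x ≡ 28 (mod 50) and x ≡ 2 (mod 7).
128

Using Chinese Remainder Theorem:
M = 50 × 7 = 350
M1 = 7, M2 = 50
y1 = 7^(-1) mod 50 = 43
y2 = 50^(-1) mod 7 = 1
x = (28×7×43 + 2×50×1) mod 350 = 128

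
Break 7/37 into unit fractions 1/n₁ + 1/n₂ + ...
1/6 + 1/45 + 1/3330

Greedy algorithm:
7/37: ceiling(37/7) = 6, use 1/6
5/222: ceiling(222/5) = 45, use 1/45
1/3330: ceiling(3330/1) = 3330, use 1/3330
Result: 7/37 = 1/6 + 1/45 + 1/3330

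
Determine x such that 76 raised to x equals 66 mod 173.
85

Baby-step giant-step with step n = ⌈√173⌉ = 14.
Baby steps 76^j mod 173 (j:value) for j=0..13: 0:1, 1:76, 2:67, 3:75, 4:164, 5:8, 6:89, 7:17, 8:81, 9:101, 10:64, 11:20, 12:136, 13:129.
Giant-step multiplier: 76^(-14) ≡ 76^(172-14) = 76^158 ≡ 88 (mod 173).
Giant steps γ_i = 66·88^i mod 173: γ_0=66, γ_1=99, γ_2=62, γ_3=93, γ_4=53, γ_5=166, γ_6=76 (in table at j=1).
x = i·n + j = 6·14 + 1 = 85.
Check: 76^85 ≡ 66 (mod 173).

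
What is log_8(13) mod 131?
6

Baby-step giant-step with step n = ⌈√131⌉ = 12.
Baby steps 8^j mod 131 (j:value) for j=0..11: 0:1, 1:8, 2:64, 3:119, 4:35, 5:18, 6:13, 7:104, 8:46, 9:106, 10:62, 11:103.
h = 13 is already in the table at j=6, so x = 6.
Check: 8^6 ≡ 13 (mod 131).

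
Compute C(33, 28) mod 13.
8

Using Lucas' theorem:
Write n=33 and k=28 in base 13:
n in base 13: [2, 7]
k in base 13: [2, 2]
C(33,28) mod 13 = ∏ C(n_i, k_i) mod 13
Digit binomials (mod 13): C(2,2) = 1; C(7,2) = 21 ≡ 8
Product: 1 × 8 = 8 ≡ 8 (mod 13)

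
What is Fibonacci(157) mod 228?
5

Matrix identity: Q^n = [[F_(n+1), F_n], [F_n, F_(n-1)]] with Q = [[1,1],[1,0]].
n = 157 = 10011101₂. Square-and-multiply, entries mod 228:
Q^1 = [[1,1],[1,0]]
Q^2 = (Q^1)² = [[2,1],[1,1]]
Q^4 = (Q^2)² = [[5,3],[3,2]]
Q^9 = (Q^4)²·Q = [[55,34],[34,21]]
Q^19 = (Q^9)²·Q = [[153,77],[77,76]]
Q^39 = (Q^19)²·Q = [[3,154],[154,77]]
Q^78 = (Q^39)² = [[13,8],[8,5]]
Q^157 = (Q^78)²·Q = [[149,5],[5,144]]
F_157 mod 228 = Q^157[0][1] = 5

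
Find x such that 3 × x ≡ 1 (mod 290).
97

gcd(3, 290) = 1, so the inverse exists.
Extended Euclidean algorithm on (290, 3):
290 = 96 × 3 + 2  ⟹  2 = (1)·290 + (-96)·3
3 = 1 × 2 + 1  ⟹  1 = (-1)·290 + (97)·3
So (97)·3 ≡ 1 (mod 290), i.e. 3^(-1) ≡ 97 (mod 290).
Check: 3 × 97 = 291 ≡ 1 (mod 290)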